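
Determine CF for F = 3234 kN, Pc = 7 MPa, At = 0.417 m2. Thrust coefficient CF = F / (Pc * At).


CF = 3234000 / (7e6 * 0.417) = 1.11

1.11


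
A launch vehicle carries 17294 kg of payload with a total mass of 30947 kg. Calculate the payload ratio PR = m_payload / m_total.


PR = 17294 / 30947 = 0.5588

0.5588


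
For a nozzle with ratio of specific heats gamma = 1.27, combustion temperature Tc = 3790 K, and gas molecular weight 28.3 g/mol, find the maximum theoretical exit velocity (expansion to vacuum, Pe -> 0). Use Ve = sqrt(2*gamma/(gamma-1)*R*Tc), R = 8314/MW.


R = 8314 / 28.3 = 293.78 J/(kg.K)
Ve = sqrt(2 * 1.27 / (1.27 - 1) * 293.78 * 3790) = 3236 m/s

3236 m/s


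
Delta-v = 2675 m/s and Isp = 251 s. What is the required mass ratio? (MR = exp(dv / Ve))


Ve = 251 * 9.81 = 2462.31 m/s
MR = exp(2675 / 2462.31) = 2.964

2.964


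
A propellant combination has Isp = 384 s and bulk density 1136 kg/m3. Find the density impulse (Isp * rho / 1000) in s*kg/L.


rho*Isp = 384 * 1136 / 1000 = 436 s*kg/L

436 s*kg/L


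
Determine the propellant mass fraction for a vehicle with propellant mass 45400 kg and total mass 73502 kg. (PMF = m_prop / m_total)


PMF = 45400 / 73502 = 0.618

0.618


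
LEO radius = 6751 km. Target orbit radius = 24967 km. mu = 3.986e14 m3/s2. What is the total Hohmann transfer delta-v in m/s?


V1 = sqrt(mu/r1) = 7683.95 m/s
dV1 = V1*(sqrt(2*r2/(r1+r2)) - 1) = 1957.22 m/s
V2 = sqrt(mu/r2) = 3995.63 m/s
dV2 = V2*(1 - sqrt(2*r1/(r1+r2))) = 1388.69 m/s
Total dV = 3346 m/s

3346 m/s


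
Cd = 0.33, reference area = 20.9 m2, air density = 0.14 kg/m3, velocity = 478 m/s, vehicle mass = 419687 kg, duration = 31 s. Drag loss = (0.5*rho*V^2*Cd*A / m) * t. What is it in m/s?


D = 0.5 * 0.14 * 478^2 * 0.33 * 20.9 = 110309.79 N
a = 110309.79 / 419687 = 0.2628 m/s2
dV = 0.2628 * 31 = 8.1 m/s

8.1 m/s


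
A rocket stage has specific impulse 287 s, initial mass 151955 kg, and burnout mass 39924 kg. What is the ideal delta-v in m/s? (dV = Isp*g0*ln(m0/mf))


Ve = 287 * 9.81 = 2815.47 m/s
dV = 2815.47 * ln(151955/39924) = 3763 m/s

3763 m/s


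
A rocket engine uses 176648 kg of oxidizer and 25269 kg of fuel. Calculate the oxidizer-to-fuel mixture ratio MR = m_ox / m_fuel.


MR = 176648 / 25269 = 6.99

6.99


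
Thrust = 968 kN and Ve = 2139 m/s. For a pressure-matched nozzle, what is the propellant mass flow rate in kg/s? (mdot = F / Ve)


mdot = F / Ve = 968000 / 2139 = 452.5 kg/s

452.5 kg/s


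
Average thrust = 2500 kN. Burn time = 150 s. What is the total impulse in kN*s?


It = 2500 * 150 = 375000 kN*s

375000 kN*s


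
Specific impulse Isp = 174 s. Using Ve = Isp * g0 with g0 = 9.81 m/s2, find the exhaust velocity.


Ve = Isp * g0 = 174 * 9.81 = 1706.9 m/s

1706.9 m/s


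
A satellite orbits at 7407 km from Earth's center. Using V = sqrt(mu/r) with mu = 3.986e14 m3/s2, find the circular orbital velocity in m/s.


V = sqrt(3.986e14 / 7407000) = 7336 m/s

7336 m/s


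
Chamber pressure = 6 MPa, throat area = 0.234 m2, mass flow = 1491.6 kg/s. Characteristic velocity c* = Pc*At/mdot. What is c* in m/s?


c* = 6e6 * 0.234 / 1491.6 = 941 m/s

941 m/s


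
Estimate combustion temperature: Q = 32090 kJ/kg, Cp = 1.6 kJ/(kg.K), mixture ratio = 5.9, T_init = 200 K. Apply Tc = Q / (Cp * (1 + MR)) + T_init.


Tc = 32090 / (1.6 * (1 + 5.9)) + 200 = 3107 K

3107 K


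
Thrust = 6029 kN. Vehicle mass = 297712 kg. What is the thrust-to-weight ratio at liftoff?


TWR = 6029000 / (297712 * 9.81) = 2.06

2.06


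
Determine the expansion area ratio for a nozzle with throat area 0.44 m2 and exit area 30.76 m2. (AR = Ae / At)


AR = 30.76 / 0.44 = 69.9

69.9


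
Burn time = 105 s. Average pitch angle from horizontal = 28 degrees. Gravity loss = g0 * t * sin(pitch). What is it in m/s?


GL = 9.81 * 105 * sin(28 deg) = 484 m/s

484 m/s


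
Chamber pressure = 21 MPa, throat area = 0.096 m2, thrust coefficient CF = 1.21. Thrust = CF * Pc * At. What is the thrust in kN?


F = 1.21 * 21e6 * 0.096 = 2.4394e+06 N = 2439.4 kN

2439.4 kN


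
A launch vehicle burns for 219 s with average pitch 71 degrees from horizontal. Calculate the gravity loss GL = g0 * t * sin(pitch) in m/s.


GL = 9.81 * 219 * sin(71 deg) = 2031 m/s

2031 m/s


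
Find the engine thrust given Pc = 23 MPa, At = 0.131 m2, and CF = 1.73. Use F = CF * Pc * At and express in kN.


F = 1.73 * 23e6 * 0.131 = 5.2125e+06 N = 5212.5 kN

5212.5 kN


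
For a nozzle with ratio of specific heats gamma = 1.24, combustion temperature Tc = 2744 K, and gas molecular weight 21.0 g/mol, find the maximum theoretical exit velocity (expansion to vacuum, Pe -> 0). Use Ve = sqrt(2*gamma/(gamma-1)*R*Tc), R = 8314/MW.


R = 8314 / 21.0 = 395.9 J/(kg.K)
Ve = sqrt(2 * 1.24 / (1.24 - 1) * 395.9 * 2744) = 3350 m/s

3350 m/s


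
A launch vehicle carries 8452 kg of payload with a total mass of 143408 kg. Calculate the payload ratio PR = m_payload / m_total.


PR = 8452 / 143408 = 0.0589

0.0589


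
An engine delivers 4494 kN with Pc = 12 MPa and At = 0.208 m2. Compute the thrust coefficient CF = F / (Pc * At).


CF = 4494000 / (12e6 * 0.208) = 1.8

1.8


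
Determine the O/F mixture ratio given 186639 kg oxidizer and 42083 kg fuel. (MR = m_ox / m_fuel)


MR = 186639 / 42083 = 4.44

4.44


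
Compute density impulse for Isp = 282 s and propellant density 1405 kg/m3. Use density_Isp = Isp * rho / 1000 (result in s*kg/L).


rho*Isp = 282 * 1405 / 1000 = 396 s*kg/L

396 s*kg/L


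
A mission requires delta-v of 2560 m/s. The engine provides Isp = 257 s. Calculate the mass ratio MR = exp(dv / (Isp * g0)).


Ve = 257 * 9.81 = 2521.17 m/s
MR = exp(2560 / 2521.17) = 2.76

2.76


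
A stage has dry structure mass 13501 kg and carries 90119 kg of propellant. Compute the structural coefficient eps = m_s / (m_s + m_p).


eps = 13501 / (13501 + 90119) = 0.1303

0.1303


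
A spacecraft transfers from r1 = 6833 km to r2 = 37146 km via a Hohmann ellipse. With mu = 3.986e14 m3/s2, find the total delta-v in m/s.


V1 = sqrt(mu/r1) = 7637.71 m/s
dV1 = V1*(sqrt(2*r2/(r1+r2)) - 1) = 2289.14 m/s
V2 = sqrt(mu/r2) = 3275.76 m/s
dV2 = V2*(1 - sqrt(2*r1/(r1+r2))) = 1449.72 m/s
Total dV = 3739 m/s

3739 m/s


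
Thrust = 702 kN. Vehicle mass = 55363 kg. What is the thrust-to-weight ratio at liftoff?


TWR = 702000 / (55363 * 9.81) = 1.29

1.29


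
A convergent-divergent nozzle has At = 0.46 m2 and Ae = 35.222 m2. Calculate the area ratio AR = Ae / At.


AR = 35.222 / 0.46 = 76.6

76.6


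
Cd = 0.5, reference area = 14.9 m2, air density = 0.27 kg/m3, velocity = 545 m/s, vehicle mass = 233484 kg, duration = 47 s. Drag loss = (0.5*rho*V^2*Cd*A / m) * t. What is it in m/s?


D = 0.5 * 0.27 * 545^2 * 0.5 * 14.9 = 298732.89 N
a = 298732.89 / 233484 = 1.2795 m/s2
dV = 1.2795 * 47 = 60.1 m/s

60.1 m/s


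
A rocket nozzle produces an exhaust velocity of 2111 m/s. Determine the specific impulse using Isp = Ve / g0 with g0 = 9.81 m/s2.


Isp = Ve / g0 = 2111 / 9.81 = 215.2 s

215.2 s


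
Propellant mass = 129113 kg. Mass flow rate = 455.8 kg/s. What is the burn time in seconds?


tb = 129113 / 455.8 = 283.3 s

283.3 s


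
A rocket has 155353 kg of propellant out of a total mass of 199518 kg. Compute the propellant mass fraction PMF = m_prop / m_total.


PMF = 155353 / 199518 = 0.779

0.779


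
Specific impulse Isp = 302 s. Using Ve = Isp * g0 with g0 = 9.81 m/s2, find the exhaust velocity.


Ve = Isp * g0 = 302 * 9.81 = 2962.6 m/s

2962.6 m/s


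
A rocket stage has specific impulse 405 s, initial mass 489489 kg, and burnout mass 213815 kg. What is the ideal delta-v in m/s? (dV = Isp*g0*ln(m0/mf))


Ve = 405 * 9.81 = 3973.05 m/s
dV = 3973.05 * ln(489489/213815) = 3291 m/s

3291 m/s


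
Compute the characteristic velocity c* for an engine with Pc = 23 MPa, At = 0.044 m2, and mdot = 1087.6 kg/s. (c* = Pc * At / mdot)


c* = 23e6 * 0.044 / 1087.6 = 930 m/s

930 m/s


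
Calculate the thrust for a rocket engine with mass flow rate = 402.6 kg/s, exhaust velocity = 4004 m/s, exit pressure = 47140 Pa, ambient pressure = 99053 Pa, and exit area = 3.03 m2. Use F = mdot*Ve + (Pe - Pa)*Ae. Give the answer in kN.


F = 402.6 * 4004 + (47140 - 99053) * 3.03 = 1.4547e+06 N = 1454.7 kN

1454.7 kN


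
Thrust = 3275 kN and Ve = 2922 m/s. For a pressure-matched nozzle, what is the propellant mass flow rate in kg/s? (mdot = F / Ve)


mdot = F / Ve = 3275000 / 2922 = 1120.8 kg/s

1120.8 kg/s


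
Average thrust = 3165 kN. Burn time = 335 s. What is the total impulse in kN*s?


It = 3165 * 335 = 1060275 kN*s

1060275 kN*s


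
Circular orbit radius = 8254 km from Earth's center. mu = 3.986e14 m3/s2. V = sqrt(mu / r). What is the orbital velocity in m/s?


V = sqrt(3.986e14 / 8254000) = 6949 m/s

6949 m/s


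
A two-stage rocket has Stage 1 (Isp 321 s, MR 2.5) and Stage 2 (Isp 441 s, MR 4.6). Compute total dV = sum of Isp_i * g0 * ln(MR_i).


dV1 = 321 * 9.81 * ln(2.5) = 2885.4 m/s
dV2 = 441 * 9.81 * ln(4.6) = 6602.0 m/s
Total dV = 2885.4 + 6602.0 = 9487.4 m/s ~ 9487 m/s

9487 m/s


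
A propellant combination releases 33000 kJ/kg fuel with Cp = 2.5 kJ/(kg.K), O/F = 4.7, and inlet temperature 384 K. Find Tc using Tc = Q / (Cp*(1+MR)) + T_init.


Tc = 33000 / (2.5 * (1 + 4.7)) + 384 = 2700 K

2700 K


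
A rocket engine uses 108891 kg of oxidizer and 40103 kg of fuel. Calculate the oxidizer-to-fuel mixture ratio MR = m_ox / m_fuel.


MR = 108891 / 40103 = 2.72

2.72


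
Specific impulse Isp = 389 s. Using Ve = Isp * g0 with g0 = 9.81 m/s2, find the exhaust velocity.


Ve = Isp * g0 = 389 * 9.81 = 3816.1 m/s

3816.1 m/s


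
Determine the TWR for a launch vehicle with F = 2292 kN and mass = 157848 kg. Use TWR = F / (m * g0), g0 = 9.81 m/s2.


TWR = 2292000 / (157848 * 9.81) = 1.48

1.48


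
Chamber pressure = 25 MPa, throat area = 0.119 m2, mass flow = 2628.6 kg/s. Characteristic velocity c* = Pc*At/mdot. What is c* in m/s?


c* = 25e6 * 0.119 / 2628.6 = 1132 m/s

1132 m/s


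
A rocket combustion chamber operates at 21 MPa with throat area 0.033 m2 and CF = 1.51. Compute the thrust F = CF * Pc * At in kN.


F = 1.51 * 21e6 * 0.033 = 1.0464e+06 N = 1046.4 kN

1046.4 kN


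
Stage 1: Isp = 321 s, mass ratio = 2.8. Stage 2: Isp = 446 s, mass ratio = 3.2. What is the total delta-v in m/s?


dV1 = 321 * 9.81 * ln(2.8) = 3242.3 m/s
dV2 = 446 * 9.81 * ln(3.2) = 5089.1 m/s
Total dV = 3242.3 + 5089.1 = 8331.4 m/s ~ 8331 m/s

8331 m/s


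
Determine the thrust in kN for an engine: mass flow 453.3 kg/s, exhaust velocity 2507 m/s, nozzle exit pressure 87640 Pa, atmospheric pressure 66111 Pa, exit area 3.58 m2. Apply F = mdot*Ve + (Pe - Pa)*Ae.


F = 453.3 * 2507 + (87640 - 66111) * 3.58 = 1.2135e+06 N = 1213.5 kN

1213.5 kN


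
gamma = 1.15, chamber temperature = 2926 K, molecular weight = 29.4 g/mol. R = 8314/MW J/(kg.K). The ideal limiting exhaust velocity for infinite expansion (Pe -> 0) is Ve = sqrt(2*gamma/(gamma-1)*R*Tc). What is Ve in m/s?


R = 8314 / 29.4 = 282.79 J/(kg.K)
Ve = sqrt(2 * 1.15 / (1.15 - 1) * 282.79 * 2926) = 3562 m/s

3562 m/s


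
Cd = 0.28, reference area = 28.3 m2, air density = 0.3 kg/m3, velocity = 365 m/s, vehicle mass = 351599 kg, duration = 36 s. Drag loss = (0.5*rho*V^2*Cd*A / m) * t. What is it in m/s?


D = 0.5 * 0.3 * 365^2 * 0.28 * 28.3 = 158351.24 N
a = 158351.24 / 351599 = 0.4504 m/s2
dV = 0.4504 * 36 = 16.2 m/s

16.2 m/s


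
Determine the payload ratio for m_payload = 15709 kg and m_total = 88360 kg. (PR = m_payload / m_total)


PR = 15709 / 88360 = 0.1778

0.1778


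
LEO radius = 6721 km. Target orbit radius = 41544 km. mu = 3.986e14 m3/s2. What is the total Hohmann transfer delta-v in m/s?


V1 = sqrt(mu/r1) = 7701.08 m/s
dV1 = V1*(sqrt(2*r2/(r1+r2)) - 1) = 2403.18 m/s
V2 = sqrt(mu/r2) = 3097.52 m/s
dV2 = V2*(1 - sqrt(2*r1/(r1+r2))) = 1462.85 m/s
Total dV = 3866 m/s

3866 m/s


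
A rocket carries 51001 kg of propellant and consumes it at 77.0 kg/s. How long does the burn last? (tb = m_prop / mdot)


tb = 51001 / 77.0 = 662.4 s

662.4 s


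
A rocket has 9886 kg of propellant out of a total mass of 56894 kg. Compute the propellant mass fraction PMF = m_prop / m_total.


PMF = 9886 / 56894 = 0.174

0.174


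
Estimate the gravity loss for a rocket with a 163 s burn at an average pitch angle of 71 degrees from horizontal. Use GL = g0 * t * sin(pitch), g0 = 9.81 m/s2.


GL = 9.81 * 163 * sin(71 deg) = 1512 m/s

1512 m/s


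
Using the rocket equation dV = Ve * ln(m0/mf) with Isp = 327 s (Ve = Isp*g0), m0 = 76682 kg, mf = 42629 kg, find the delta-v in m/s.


Ve = 327 * 9.81 = 3207.87 m/s
dV = 3207.87 * ln(76682/42629) = 1883 m/s

1883 m/s


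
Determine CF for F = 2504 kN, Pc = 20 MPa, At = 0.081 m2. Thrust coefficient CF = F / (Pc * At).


CF = 2504000 / (20e6 * 0.081) = 1.55

1.55


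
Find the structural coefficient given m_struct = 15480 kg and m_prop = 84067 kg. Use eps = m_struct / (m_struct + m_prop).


eps = 15480 / (15480 + 84067) = 0.1555

0.1555


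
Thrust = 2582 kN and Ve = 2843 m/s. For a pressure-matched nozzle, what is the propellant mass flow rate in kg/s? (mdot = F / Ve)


mdot = F / Ve = 2582000 / 2843 = 908.2 kg/s

908.2 kg/s


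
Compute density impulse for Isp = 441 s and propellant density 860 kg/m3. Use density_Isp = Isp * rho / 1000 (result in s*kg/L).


rho*Isp = 441 * 860 / 1000 = 379 s*kg/L

379 s*kg/L


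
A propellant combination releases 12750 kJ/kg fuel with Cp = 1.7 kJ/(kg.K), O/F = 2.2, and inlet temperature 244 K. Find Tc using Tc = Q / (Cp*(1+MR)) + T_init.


Tc = 12750 / (1.7 * (1 + 2.2)) + 244 = 2588 K

2588 K


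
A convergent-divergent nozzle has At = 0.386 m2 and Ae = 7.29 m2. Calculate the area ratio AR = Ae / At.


AR = 7.29 / 0.386 = 18.9

18.9


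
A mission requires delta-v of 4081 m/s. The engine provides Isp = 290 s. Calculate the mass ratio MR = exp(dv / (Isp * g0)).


Ve = 290 * 9.81 = 2844.9 m/s
MR = exp(4081 / 2844.9) = 4.198

4.198


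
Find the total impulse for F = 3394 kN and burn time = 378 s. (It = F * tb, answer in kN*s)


It = 3394 * 378 = 1282932 kN*s

1282932 kN*s


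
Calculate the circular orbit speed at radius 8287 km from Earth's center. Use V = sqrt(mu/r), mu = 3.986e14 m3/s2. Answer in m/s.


V = sqrt(3.986e14 / 8287000) = 6935 m/s

6935 m/s


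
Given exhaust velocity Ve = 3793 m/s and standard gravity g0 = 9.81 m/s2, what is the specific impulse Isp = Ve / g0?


Isp = Ve / g0 = 3793 / 9.81 = 386.6 s

386.6 s


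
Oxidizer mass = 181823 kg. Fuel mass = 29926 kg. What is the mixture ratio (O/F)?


MR = 181823 / 29926 = 6.08

6.08


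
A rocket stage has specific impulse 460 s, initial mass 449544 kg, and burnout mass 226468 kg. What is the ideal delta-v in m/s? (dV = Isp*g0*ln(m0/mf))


Ve = 460 * 9.81 = 4512.6 m/s
dV = 4512.6 * ln(449544/226468) = 3094 m/s

3094 m/s


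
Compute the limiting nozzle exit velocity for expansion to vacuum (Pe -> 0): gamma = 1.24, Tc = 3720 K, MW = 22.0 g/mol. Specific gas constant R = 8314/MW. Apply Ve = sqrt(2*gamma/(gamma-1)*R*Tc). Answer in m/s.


R = 8314 / 22.0 = 377.91 J/(kg.K)
Ve = sqrt(2 * 1.24 / (1.24 - 1) * 377.91 * 3720) = 3811 m/s

3811 m/s


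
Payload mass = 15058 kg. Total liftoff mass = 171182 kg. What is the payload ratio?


PR = 15058 / 171182 = 0.088

0.088


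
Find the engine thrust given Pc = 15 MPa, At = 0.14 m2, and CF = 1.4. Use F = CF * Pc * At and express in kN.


F = 1.4 * 15e6 * 0.14 = 2.9400e+06 N = 2940.0 kN

2940.0 kN


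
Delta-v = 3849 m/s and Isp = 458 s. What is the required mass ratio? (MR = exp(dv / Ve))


Ve = 458 * 9.81 = 4492.98 m/s
MR = exp(3849 / 4492.98) = 2.355

2.355


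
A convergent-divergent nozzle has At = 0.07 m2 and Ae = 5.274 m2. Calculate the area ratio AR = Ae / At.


AR = 5.274 / 0.07 = 75.3

75.3


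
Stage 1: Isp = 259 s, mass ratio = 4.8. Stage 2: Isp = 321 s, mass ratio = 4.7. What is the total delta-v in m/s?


dV1 = 259 * 9.81 * ln(4.8) = 3985.5 m/s
dV2 = 321 * 9.81 * ln(4.7) = 4873.3 m/s
Total dV = 3985.5 + 4873.3 = 8858.8 m/s ~ 8859 m/s

8859 m/s


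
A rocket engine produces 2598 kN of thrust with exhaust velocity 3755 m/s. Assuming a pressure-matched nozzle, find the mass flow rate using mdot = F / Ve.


mdot = F / Ve = 2598000 / 3755 = 691.9 kg/s

691.9 kg/s


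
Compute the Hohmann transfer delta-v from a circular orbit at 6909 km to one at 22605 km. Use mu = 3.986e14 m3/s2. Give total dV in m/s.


V1 = sqrt(mu/r1) = 7595.58 m/s
dV1 = V1*(sqrt(2*r2/(r1+r2)) - 1) = 1805.21 m/s
V2 = sqrt(mu/r2) = 4199.2 m/s
dV2 = V2*(1 - sqrt(2*r1/(r1+r2))) = 1325.94 m/s
Total dV = 3131 m/s

3131 m/s


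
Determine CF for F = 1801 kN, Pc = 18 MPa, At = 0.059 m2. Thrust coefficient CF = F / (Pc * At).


CF = 1801000 / (18e6 * 0.059) = 1.7

1.7


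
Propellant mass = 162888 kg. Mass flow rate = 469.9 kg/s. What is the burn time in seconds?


tb = 162888 / 469.9 = 346.6 s

346.6 s


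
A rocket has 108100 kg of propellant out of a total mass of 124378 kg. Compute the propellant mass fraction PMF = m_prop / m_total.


PMF = 108100 / 124378 = 0.869

0.869


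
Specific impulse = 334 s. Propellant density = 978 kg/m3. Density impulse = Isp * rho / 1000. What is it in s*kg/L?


rho*Isp = 334 * 978 / 1000 = 327 s*kg/L

327 s*kg/L


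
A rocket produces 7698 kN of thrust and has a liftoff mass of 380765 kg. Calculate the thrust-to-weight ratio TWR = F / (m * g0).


TWR = 7698000 / (380765 * 9.81) = 2.06

2.06


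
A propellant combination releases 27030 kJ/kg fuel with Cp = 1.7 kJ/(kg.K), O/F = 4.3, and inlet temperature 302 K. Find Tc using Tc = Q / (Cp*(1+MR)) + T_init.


Tc = 27030 / (1.7 * (1 + 4.3)) + 302 = 3302 K

3302 K


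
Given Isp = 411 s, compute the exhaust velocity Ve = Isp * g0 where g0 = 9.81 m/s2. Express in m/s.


Ve = Isp * g0 = 411 * 9.81 = 4031.9 m/s

4031.9 m/s


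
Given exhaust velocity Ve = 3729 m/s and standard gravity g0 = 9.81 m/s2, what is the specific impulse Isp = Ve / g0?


Isp = Ve / g0 = 3729 / 9.81 = 380.1 s

380.1 s


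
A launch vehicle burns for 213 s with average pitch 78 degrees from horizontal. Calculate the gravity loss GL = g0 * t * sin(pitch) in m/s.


GL = 9.81 * 213 * sin(78 deg) = 2044 m/s

2044 m/s


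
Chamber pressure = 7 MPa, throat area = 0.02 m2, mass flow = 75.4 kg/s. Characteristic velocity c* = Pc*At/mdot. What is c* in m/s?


c* = 7e6 * 0.02 / 75.4 = 1857 m/s

1857 m/s


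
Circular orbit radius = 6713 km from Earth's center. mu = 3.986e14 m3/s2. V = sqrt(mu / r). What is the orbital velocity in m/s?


V = sqrt(3.986e14 / 6713000) = 7706 m/s

7706 m/s


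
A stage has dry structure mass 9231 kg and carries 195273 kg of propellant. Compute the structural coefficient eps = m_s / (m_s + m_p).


eps = 9231 / (9231 + 195273) = 0.0451

0.0451


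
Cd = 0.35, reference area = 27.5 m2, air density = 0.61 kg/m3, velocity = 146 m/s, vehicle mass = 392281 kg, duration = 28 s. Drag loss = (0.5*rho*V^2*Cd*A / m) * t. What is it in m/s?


D = 0.5 * 0.61 * 146^2 * 0.35 * 27.5 = 62575.78 N
a = 62575.78 / 392281 = 0.1595 m/s2
dV = 0.1595 * 28 = 4.5 m/s

4.5 m/s


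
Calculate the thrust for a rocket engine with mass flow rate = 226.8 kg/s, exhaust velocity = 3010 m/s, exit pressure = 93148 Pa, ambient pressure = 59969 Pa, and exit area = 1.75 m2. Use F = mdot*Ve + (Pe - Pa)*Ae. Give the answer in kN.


F = 226.8 * 3010 + (93148 - 59969) * 1.75 = 740731.0 N = 740.7 kN

740.7 kN


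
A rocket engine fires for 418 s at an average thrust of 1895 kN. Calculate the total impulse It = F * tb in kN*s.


It = 1895 * 418 = 792110 kN*s

792110 kN*s


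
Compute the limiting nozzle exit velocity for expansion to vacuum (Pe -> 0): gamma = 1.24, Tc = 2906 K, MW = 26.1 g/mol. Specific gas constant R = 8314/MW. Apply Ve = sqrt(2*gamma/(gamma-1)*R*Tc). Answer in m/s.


R = 8314 / 26.1 = 318.54 J/(kg.K)
Ve = sqrt(2 * 1.24 / (1.24 - 1) * 318.54 * 2906) = 3093 m/s

3093 m/s


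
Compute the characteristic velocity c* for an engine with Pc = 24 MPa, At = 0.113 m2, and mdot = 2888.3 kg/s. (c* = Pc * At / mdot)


c* = 24e6 * 0.113 / 2888.3 = 939 m/s

939 m/s


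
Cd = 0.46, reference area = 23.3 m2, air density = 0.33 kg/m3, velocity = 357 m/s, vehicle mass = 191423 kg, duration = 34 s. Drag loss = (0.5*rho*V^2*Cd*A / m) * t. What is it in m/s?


D = 0.5 * 0.33 * 357^2 * 0.46 * 23.3 = 225389.73 N
a = 225389.73 / 191423 = 1.1774 m/s2
dV = 1.1774 * 34 = 40.0 m/s

40.0 m/s


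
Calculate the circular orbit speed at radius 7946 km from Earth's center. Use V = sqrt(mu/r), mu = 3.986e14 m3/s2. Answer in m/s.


V = sqrt(3.986e14 / 7946000) = 7083 m/s

7083 m/s


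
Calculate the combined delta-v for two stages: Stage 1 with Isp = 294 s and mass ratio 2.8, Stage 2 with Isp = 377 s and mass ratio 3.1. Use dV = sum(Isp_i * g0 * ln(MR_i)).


dV1 = 294 * 9.81 * ln(2.8) = 2969.6 m/s
dV2 = 377 * 9.81 * ln(3.1) = 4184.3 m/s
Total dV = 2969.6 + 4184.3 = 7153.9 m/s ~ 7154 m/s

7154 m/s


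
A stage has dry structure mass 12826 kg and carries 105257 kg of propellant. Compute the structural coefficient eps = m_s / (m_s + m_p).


eps = 12826 / (12826 + 105257) = 0.1086

0.1086


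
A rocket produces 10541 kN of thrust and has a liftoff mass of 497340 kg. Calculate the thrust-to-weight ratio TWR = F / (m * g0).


TWR = 10541000 / (497340 * 9.81) = 2.16

2.16


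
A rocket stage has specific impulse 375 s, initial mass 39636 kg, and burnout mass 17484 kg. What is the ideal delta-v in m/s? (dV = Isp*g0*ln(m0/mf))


Ve = 375 * 9.81 = 3678.75 m/s
dV = 3678.75 * ln(39636/17484) = 3011 m/s

3011 m/s


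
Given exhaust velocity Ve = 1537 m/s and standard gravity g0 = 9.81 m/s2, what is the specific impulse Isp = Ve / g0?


Isp = Ve / g0 = 1537 / 9.81 = 156.7 s

156.7 s


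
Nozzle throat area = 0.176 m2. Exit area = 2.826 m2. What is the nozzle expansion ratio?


AR = 2.826 / 0.176 = 16.1

16.1


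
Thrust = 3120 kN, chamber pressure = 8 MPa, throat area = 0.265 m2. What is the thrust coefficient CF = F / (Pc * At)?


CF = 3120000 / (8e6 * 0.265) = 1.47

1.47


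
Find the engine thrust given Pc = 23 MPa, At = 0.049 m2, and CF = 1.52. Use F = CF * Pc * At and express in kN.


F = 1.52 * 23e6 * 0.049 = 1.7130e+06 N = 1713.0 kN

1713.0 kN


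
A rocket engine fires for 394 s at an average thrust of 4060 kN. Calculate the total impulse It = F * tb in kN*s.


It = 4060 * 394 = 1599640 kN*s

1599640 kN*s


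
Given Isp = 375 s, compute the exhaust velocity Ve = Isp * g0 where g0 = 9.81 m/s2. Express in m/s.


Ve = Isp * g0 = 375 * 9.81 = 3678.8 m/s

3678.8 m/s


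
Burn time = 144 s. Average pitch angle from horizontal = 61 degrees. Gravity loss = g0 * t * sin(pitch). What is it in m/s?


GL = 9.81 * 144 * sin(61 deg) = 1236 m/s

1236 m/s


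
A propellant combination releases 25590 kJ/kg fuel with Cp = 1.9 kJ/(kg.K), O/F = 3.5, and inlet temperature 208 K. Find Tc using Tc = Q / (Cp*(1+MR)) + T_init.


Tc = 25590 / (1.9 * (1 + 3.5)) + 208 = 3201 K

3201 K


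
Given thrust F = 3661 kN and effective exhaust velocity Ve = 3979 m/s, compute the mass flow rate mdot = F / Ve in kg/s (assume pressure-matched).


mdot = F / Ve = 3661000 / 3979 = 920.1 kg/s

920.1 kg/s


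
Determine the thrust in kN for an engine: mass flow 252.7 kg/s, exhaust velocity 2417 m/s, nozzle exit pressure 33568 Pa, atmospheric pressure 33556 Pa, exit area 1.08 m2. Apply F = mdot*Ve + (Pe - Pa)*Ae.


F = 252.7 * 2417 + (33568 - 33556) * 1.08 = 610789.0 N = 610.8 kN

610.8 kN


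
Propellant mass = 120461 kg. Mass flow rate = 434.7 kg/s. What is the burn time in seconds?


tb = 120461 / 434.7 = 277.1 s

277.1 s


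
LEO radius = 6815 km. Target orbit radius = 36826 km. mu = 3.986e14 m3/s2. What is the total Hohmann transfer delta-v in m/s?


V1 = sqrt(mu/r1) = 7647.79 m/s
dV1 = V1*(sqrt(2*r2/(r1+r2)) - 1) = 2287.51 m/s
V2 = sqrt(mu/r2) = 3289.97 m/s
dV2 = V2*(1 - sqrt(2*r1/(r1+r2))) = 1451.35 m/s
Total dV = 3739 m/s

3739 m/s


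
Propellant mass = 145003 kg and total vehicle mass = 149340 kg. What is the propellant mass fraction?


PMF = 145003 / 149340 = 0.971

0.971


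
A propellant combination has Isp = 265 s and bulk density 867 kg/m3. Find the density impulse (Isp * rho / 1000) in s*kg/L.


rho*Isp = 265 * 867 / 1000 = 230 s*kg/L

230 s*kg/L


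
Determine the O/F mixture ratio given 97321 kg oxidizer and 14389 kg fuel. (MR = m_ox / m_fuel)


MR = 97321 / 14389 = 6.76

6.76


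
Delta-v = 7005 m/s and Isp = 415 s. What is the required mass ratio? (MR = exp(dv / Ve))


Ve = 415 * 9.81 = 4071.15 m/s
MR = exp(7005 / 4071.15) = 5.588

5.588


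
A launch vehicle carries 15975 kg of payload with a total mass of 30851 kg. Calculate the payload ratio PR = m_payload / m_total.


PR = 15975 / 30851 = 0.5178

0.5178


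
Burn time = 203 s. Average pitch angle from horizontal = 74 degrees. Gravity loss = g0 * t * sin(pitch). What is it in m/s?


GL = 9.81 * 203 * sin(74 deg) = 1914 m/s

1914 m/s


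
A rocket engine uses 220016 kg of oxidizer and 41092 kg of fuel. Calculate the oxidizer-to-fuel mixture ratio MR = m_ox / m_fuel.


MR = 220016 / 41092 = 5.35

5.35


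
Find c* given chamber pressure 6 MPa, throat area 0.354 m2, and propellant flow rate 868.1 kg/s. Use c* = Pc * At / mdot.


c* = 6e6 * 0.354 / 868.1 = 2447 m/s

2447 m/s


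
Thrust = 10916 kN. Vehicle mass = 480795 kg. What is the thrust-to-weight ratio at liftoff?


TWR = 10916000 / (480795 * 9.81) = 2.31

2.31


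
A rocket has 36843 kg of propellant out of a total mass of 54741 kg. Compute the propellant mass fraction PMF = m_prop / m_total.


PMF = 36843 / 54741 = 0.673

0.673


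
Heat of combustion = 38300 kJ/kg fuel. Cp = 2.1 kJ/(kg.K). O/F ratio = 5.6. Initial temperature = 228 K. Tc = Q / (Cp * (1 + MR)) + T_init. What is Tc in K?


Tc = 38300 / (2.1 * (1 + 5.6)) + 228 = 2991 K

2991 K


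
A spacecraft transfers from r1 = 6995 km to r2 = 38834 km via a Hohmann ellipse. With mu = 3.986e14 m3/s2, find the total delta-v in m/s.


V1 = sqrt(mu/r1) = 7548.75 m/s
dV1 = V1*(sqrt(2*r2/(r1+r2)) - 1) = 2278.36 m/s
V2 = sqrt(mu/r2) = 3203.78 m/s
dV2 = V2*(1 - sqrt(2*r1/(r1+r2))) = 1433.67 m/s
Total dV = 3712 m/s

3712 m/s


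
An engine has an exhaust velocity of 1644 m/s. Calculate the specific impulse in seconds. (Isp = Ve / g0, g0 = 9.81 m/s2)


Isp = Ve / g0 = 1644 / 9.81 = 167.6 s

167.6 s


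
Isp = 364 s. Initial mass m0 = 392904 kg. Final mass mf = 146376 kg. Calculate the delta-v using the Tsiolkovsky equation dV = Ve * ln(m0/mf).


Ve = 364 * 9.81 = 3570.84 m/s
dV = 3570.84 * ln(392904/146376) = 3526 m/s

3526 m/s


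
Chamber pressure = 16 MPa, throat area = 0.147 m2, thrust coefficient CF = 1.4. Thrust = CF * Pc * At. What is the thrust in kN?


F = 1.4 * 16e6 * 0.147 = 3.2928e+06 N = 3292.8 kN

3292.8 kN


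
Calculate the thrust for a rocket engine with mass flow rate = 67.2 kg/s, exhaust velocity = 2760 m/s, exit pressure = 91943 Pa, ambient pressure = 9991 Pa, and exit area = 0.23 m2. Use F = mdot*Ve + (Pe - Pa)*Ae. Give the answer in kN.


F = 67.2 * 2760 + (91943 - 9991) * 0.23 = 204321.0 N = 204.3 kN

204.3 kN


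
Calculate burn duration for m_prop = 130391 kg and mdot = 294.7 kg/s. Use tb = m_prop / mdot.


tb = 130391 / 294.7 = 442.5 s

442.5 s


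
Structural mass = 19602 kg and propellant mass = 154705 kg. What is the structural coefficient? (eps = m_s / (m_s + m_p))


eps = 19602 / (19602 + 154705) = 0.1125

0.1125


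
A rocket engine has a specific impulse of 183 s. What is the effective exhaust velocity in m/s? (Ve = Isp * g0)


Ve = Isp * g0 = 183 * 9.81 = 1795.2 m/s

1795.2 m/s


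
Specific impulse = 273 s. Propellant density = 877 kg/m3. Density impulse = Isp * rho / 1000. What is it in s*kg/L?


rho*Isp = 273 * 877 / 1000 = 239 s*kg/L

239 s*kg/L


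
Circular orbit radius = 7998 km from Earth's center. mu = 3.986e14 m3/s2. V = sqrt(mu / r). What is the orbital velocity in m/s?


V = sqrt(3.986e14 / 7998000) = 7060 m/s

7060 m/s


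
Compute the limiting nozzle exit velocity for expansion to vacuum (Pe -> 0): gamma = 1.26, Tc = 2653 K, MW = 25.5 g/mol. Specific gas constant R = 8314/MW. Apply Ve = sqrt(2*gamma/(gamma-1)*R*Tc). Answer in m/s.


R = 8314 / 25.5 = 326.04 J/(kg.K)
Ve = sqrt(2 * 1.26 / (1.26 - 1) * 326.04 * 2653) = 2895 m/s

2895 m/s


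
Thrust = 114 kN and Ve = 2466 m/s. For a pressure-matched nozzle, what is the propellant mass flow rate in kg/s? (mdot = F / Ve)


mdot = F / Ve = 114000 / 2466 = 46.2 kg/s

46.2 kg/s


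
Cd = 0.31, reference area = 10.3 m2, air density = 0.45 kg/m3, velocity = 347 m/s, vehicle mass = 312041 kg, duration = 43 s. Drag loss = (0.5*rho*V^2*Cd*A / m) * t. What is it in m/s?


D = 0.5 * 0.45 * 347^2 * 0.31 * 10.3 = 86504.84 N
a = 86504.84 / 312041 = 0.2772 m/s2
dV = 0.2772 * 43 = 11.9 m/s

11.9 m/s


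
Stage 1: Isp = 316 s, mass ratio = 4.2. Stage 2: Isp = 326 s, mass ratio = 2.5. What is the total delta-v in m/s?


dV1 = 316 * 9.81 * ln(4.2) = 4448.7 m/s
dV2 = 326 * 9.81 * ln(2.5) = 2930.4 m/s
Total dV = 4448.7 + 2930.4 = 7379.1 m/s ~ 7379 m/s

7379 m/s


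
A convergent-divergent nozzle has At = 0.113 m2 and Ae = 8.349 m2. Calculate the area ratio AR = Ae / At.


AR = 8.349 / 0.113 = 73.9

73.9


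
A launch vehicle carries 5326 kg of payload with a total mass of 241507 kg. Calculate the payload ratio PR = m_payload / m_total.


PR = 5326 / 241507 = 0.0221

0.0221


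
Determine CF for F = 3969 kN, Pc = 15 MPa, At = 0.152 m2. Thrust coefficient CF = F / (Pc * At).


CF = 3969000 / (15e6 * 0.152) = 1.74

1.74


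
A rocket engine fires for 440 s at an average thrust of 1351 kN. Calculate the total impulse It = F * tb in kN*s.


It = 1351 * 440 = 594440 kN*s

594440 kN*s


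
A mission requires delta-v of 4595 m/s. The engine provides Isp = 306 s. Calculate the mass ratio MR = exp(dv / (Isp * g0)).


Ve = 306 * 9.81 = 3001.86 m/s
MR = exp(4595 / 3001.86) = 4.621

4.621


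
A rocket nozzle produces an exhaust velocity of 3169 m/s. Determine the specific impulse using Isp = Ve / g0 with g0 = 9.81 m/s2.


Isp = Ve / g0 = 3169 / 9.81 = 323.0 s

323.0 s


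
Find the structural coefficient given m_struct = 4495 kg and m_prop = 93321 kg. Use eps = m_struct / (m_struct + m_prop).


eps = 4495 / (4495 + 93321) = 0.046

0.046


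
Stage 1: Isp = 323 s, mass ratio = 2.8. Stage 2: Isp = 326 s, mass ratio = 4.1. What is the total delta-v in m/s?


dV1 = 323 * 9.81 * ln(2.8) = 3262.5 m/s
dV2 = 326 * 9.81 * ln(4.1) = 4512.4 m/s
Total dV = 3262.5 + 4512.4 = 7774.9 m/s ~ 7775 m/s

7775 m/s


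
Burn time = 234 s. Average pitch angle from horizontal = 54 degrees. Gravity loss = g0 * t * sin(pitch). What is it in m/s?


GL = 9.81 * 234 * sin(54 deg) = 1857 m/s

1857 m/s


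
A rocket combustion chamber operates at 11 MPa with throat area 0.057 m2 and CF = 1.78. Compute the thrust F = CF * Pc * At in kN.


F = 1.78 * 11e6 * 0.057 = 1.1161e+06 N = 1116.1 kN

1116.1 kN


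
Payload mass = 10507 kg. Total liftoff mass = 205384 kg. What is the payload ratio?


PR = 10507 / 205384 = 0.0512

0.0512


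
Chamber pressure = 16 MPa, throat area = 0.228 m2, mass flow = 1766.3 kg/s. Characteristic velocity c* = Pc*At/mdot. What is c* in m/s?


c* = 16e6 * 0.228 / 1766.3 = 2065 m/s

2065 m/s


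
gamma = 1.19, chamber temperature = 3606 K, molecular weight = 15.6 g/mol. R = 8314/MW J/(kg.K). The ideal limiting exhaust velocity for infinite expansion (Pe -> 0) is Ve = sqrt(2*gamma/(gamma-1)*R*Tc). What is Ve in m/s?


R = 8314 / 15.6 = 532.95 J/(kg.K)
Ve = sqrt(2 * 1.19 / (1.19 - 1) * 532.95 * 3606) = 4906 m/s

4906 m/s


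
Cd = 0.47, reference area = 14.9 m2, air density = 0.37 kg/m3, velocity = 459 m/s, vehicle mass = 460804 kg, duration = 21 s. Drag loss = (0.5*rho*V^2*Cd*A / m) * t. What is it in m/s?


D = 0.5 * 0.37 * 459^2 * 0.47 * 14.9 = 272948.82 N
a = 272948.82 / 460804 = 0.5923 m/s2
dV = 0.5923 * 21 = 12.4 m/s

12.4 m/s


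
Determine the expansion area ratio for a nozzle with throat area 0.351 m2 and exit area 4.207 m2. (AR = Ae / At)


AR = 4.207 / 0.351 = 12.0

12.0


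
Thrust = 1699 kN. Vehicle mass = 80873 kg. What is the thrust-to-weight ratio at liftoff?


TWR = 1699000 / (80873 * 9.81) = 2.14

2.14


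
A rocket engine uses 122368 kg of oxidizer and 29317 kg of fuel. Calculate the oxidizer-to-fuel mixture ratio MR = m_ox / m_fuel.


MR = 122368 / 29317 = 4.17

4.17


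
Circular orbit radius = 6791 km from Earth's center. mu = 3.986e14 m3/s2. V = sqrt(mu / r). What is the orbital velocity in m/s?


V = sqrt(3.986e14 / 6791000) = 7661 m/s

7661 m/s


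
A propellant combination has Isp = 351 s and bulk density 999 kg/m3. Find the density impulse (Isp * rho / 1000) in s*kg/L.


rho*Isp = 351 * 999 / 1000 = 351 s*kg/L

351 s*kg/L


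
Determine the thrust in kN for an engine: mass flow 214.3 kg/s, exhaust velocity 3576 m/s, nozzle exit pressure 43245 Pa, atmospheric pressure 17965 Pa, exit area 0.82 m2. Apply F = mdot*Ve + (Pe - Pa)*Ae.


F = 214.3 * 3576 + (43245 - 17965) * 0.82 = 787066.0 N = 787.1 kN

787.1 kN


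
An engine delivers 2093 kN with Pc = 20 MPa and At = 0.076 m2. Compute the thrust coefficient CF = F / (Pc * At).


CF = 2093000 / (20e6 * 0.076) = 1.38

1.38


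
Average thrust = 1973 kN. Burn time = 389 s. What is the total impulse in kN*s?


It = 1973 * 389 = 767497 kN*s

767497 kN*s


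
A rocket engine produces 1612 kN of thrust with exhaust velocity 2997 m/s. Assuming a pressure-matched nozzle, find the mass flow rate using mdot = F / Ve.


mdot = F / Ve = 1612000 / 2997 = 537.9 kg/s

537.9 kg/s


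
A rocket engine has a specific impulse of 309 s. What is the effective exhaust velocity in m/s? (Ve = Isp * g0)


Ve = Isp * g0 = 309 * 9.81 = 3031.3 m/s

3031.3 m/s


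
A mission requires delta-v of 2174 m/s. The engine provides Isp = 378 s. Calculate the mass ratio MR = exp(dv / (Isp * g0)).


Ve = 378 * 9.81 = 3708.18 m/s
MR = exp(2174 / 3708.18) = 1.797

1.797


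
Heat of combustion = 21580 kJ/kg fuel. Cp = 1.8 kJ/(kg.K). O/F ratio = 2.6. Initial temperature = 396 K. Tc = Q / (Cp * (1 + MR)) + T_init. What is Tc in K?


Tc = 21580 / (1.8 * (1 + 2.6)) + 396 = 3726 K

3726 K


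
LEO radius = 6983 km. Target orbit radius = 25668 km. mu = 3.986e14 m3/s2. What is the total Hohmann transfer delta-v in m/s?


V1 = sqrt(mu/r1) = 7555.23 m/s
dV1 = V1*(sqrt(2*r2/(r1+r2)) - 1) = 1918.27 m/s
V2 = sqrt(mu/r2) = 3940.69 m/s
dV2 = V2*(1 - sqrt(2*r1/(r1+r2))) = 1363.42 m/s
Total dV = 3282 m/s

3282 m/s


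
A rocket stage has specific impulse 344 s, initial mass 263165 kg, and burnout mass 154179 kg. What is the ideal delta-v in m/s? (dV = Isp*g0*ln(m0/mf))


Ve = 344 * 9.81 = 3374.64 m/s
dV = 3374.64 * ln(263165/154179) = 1804 m/s

1804 m/s


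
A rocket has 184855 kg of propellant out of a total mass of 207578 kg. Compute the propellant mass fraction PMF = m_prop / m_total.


PMF = 184855 / 207578 = 0.891

0.891


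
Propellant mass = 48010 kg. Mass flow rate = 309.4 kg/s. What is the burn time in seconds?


tb = 48010 / 309.4 = 155.2 s

155.2 s


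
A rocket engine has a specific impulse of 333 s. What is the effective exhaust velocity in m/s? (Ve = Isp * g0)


Ve = Isp * g0 = 333 * 9.81 = 3266.7 m/s

3266.7 m/s


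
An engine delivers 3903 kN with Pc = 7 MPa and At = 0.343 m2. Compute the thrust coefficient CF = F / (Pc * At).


CF = 3903000 / (7e6 * 0.343) = 1.63

1.63


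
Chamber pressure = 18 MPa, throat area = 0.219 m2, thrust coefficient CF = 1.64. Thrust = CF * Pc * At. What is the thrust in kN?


F = 1.64 * 18e6 * 0.219 = 6.4649e+06 N = 6464.9 kN

6464.9 kN


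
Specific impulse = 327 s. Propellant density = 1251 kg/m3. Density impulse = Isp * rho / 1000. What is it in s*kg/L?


rho*Isp = 327 * 1251 / 1000 = 409 s*kg/L

409 s*kg/L


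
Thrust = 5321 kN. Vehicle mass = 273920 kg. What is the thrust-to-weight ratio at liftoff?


TWR = 5321000 / (273920 * 9.81) = 1.98

1.98


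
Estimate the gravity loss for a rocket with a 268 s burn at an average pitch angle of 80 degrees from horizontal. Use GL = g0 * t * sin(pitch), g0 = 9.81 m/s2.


GL = 9.81 * 268 * sin(80 deg) = 2589 m/s

2589 m/s


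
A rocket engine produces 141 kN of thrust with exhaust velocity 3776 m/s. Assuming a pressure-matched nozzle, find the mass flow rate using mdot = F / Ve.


mdot = F / Ve = 141000 / 3776 = 37.3 kg/s

37.3 kg/s


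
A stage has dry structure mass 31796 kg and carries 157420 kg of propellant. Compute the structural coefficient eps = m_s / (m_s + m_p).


eps = 31796 / (31796 + 157420) = 0.168

0.168


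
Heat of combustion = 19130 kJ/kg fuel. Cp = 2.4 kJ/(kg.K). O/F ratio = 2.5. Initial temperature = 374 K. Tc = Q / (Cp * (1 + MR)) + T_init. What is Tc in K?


Tc = 19130 / (2.4 * (1 + 2.5)) + 374 = 2651 K

2651 K


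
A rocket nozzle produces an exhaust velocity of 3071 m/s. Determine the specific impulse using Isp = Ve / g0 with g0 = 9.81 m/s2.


Isp = Ve / g0 = 3071 / 9.81 = 313.0 s

313.0 s


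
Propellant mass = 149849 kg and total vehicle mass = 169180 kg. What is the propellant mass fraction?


PMF = 149849 / 169180 = 0.886

0.886


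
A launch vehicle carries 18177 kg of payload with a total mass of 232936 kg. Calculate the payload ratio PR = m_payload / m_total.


PR = 18177 / 232936 = 0.078

0.078


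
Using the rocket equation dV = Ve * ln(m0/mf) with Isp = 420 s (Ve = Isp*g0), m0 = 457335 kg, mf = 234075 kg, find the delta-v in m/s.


Ve = 420 * 9.81 = 4120.2 m/s
dV = 4120.2 * ln(457335/234075) = 2760 m/s

2760 m/s


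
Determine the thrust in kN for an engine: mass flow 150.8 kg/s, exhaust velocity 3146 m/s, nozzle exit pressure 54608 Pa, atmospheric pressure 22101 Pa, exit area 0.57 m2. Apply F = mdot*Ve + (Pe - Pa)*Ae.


F = 150.8 * 3146 + (54608 - 22101) * 0.57 = 492946.0 N = 492.9 kN

492.9 kN


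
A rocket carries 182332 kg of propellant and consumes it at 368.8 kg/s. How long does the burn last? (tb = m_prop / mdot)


tb = 182332 / 368.8 = 494.4 s

494.4 s


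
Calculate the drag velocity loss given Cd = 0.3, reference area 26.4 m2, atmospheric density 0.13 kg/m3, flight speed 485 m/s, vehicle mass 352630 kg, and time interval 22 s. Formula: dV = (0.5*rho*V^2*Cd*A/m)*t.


D = 0.5 * 0.13 * 485^2 * 0.3 * 26.4 = 121093.83 N
a = 121093.83 / 352630 = 0.3434 m/s2
dV = 0.3434 * 22 = 7.6 m/s

7.6 m/s


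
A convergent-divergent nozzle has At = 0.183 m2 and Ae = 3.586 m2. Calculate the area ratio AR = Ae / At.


AR = 3.586 / 0.183 = 19.6

19.6


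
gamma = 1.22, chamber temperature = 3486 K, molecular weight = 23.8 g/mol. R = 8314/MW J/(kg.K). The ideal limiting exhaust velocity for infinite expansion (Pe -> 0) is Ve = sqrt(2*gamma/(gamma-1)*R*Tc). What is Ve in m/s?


R = 8314 / 23.8 = 349.33 J/(kg.K)
Ve = sqrt(2 * 1.22 / (1.22 - 1) * 349.33 * 3486) = 3675 m/s

3675 m/s


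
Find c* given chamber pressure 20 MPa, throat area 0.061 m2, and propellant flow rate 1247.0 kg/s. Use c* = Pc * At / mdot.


c* = 20e6 * 0.061 / 1247.0 = 978 m/s

978 m/s


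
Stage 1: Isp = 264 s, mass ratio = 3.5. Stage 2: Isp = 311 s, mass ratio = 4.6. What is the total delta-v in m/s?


dV1 = 264 * 9.81 * ln(3.5) = 3244.5 m/s
dV2 = 311 * 9.81 * ln(4.6) = 4655.9 m/s
Total dV = 3244.5 + 4655.9 = 7900.4 m/s ~ 7900 m/s

7900 m/s
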